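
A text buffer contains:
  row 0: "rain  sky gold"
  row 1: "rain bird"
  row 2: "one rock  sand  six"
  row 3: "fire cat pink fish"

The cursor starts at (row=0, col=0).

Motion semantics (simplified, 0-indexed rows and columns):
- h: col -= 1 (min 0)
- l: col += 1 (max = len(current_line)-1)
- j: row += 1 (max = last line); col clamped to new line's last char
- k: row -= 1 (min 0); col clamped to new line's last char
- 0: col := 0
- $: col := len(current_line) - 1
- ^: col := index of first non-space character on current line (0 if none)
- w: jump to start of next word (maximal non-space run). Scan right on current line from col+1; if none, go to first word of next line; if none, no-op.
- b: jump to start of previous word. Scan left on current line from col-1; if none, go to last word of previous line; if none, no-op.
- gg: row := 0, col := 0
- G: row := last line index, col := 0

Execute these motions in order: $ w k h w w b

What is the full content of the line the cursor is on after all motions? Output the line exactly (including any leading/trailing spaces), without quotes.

Answer: rain  sky gold

Derivation:
After 1 ($): row=0 col=13 char='d'
After 2 (w): row=1 col=0 char='r'
After 3 (k): row=0 col=0 char='r'
After 4 (h): row=0 col=0 char='r'
After 5 (w): row=0 col=6 char='s'
After 6 (w): row=0 col=10 char='g'
After 7 (b): row=0 col=6 char='s'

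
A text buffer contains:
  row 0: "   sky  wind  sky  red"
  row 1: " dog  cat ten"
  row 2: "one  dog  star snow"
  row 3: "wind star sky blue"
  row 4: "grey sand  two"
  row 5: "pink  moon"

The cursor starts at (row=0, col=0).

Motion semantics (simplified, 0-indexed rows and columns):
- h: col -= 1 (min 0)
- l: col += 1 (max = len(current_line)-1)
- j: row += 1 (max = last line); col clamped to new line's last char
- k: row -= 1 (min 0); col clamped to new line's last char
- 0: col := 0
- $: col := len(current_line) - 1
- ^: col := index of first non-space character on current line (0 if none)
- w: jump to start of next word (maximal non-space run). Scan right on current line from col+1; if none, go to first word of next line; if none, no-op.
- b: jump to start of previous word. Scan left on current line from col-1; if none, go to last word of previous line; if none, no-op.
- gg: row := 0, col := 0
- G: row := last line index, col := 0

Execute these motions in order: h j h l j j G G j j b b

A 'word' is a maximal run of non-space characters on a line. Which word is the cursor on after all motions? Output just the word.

Answer: sand

Derivation:
After 1 (h): row=0 col=0 char='_'
After 2 (j): row=1 col=0 char='_'
After 3 (h): row=1 col=0 char='_'
After 4 (l): row=1 col=1 char='d'
After 5 (j): row=2 col=1 char='n'
After 6 (j): row=3 col=1 char='i'
After 7 (G): row=5 col=0 char='p'
After 8 (G): row=5 col=0 char='p'
After 9 (j): row=5 col=0 char='p'
After 10 (j): row=5 col=0 char='p'
After 11 (b): row=4 col=11 char='t'
After 12 (b): row=4 col=5 char='s'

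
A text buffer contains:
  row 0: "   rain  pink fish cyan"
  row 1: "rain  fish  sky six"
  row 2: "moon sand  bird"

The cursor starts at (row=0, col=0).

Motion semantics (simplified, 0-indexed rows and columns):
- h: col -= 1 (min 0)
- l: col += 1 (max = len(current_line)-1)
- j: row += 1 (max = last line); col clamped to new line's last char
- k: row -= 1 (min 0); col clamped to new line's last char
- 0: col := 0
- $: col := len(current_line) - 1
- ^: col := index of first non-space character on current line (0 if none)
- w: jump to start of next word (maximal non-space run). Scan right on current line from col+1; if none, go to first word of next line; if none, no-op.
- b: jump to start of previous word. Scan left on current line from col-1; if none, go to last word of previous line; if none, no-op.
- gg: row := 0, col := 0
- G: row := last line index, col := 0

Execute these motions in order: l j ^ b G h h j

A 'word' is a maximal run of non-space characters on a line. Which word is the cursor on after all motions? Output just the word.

Answer: moon

Derivation:
After 1 (l): row=0 col=1 char='_'
After 2 (j): row=1 col=1 char='a'
After 3 (^): row=1 col=0 char='r'
After 4 (b): row=0 col=19 char='c'
After 5 (G): row=2 col=0 char='m'
After 6 (h): row=2 col=0 char='m'
After 7 (h): row=2 col=0 char='m'
After 8 (j): row=2 col=0 char='m'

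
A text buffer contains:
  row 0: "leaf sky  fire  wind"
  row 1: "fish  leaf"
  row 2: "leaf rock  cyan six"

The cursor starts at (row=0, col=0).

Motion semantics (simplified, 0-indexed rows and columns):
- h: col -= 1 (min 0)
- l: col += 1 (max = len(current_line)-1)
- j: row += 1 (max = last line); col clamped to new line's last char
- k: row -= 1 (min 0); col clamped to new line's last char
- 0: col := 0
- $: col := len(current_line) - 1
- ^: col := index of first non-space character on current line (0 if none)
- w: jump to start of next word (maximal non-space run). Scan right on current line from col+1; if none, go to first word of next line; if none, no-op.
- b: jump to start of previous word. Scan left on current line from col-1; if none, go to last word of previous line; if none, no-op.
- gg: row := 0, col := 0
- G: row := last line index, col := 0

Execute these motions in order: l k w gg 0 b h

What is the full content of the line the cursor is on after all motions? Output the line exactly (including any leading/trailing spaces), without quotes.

Answer: leaf sky  fire  wind

Derivation:
After 1 (l): row=0 col=1 char='e'
After 2 (k): row=0 col=1 char='e'
After 3 (w): row=0 col=5 char='s'
After 4 (gg): row=0 col=0 char='l'
After 5 (0): row=0 col=0 char='l'
After 6 (b): row=0 col=0 char='l'
After 7 (h): row=0 col=0 char='l'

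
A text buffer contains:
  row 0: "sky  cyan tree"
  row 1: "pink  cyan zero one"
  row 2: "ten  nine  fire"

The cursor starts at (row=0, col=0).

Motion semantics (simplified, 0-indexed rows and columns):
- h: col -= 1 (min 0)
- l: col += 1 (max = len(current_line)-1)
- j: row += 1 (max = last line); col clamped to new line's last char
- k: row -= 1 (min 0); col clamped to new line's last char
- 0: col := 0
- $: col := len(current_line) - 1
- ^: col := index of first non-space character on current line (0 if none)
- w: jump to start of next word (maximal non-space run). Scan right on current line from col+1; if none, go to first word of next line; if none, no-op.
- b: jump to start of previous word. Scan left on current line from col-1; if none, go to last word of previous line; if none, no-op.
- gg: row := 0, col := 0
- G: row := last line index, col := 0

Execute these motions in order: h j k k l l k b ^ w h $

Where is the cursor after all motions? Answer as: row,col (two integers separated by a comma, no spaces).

Answer: 0,13

Derivation:
After 1 (h): row=0 col=0 char='s'
After 2 (j): row=1 col=0 char='p'
After 3 (k): row=0 col=0 char='s'
After 4 (k): row=0 col=0 char='s'
After 5 (l): row=0 col=1 char='k'
After 6 (l): row=0 col=2 char='y'
After 7 (k): row=0 col=2 char='y'
After 8 (b): row=0 col=0 char='s'
After 9 (^): row=0 col=0 char='s'
After 10 (w): row=0 col=5 char='c'
After 11 (h): row=0 col=4 char='_'
After 12 ($): row=0 col=13 char='e'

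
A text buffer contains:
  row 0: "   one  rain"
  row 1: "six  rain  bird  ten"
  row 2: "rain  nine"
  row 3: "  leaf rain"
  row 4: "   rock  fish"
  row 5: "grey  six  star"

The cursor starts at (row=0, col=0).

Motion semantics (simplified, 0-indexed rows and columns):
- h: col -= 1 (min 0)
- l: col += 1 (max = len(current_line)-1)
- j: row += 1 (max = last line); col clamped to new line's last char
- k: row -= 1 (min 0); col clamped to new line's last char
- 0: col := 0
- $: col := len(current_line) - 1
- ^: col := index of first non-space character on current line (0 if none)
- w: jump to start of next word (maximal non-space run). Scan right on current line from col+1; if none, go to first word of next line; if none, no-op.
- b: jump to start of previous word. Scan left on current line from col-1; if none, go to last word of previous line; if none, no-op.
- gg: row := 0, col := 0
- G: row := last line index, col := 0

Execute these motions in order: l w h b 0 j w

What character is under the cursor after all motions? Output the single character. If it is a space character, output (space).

Answer: r

Derivation:
After 1 (l): row=0 col=1 char='_'
After 2 (w): row=0 col=3 char='o'
After 3 (h): row=0 col=2 char='_'
After 4 (b): row=0 col=2 char='_'
After 5 (0): row=0 col=0 char='_'
After 6 (j): row=1 col=0 char='s'
After 7 (w): row=1 col=5 char='r'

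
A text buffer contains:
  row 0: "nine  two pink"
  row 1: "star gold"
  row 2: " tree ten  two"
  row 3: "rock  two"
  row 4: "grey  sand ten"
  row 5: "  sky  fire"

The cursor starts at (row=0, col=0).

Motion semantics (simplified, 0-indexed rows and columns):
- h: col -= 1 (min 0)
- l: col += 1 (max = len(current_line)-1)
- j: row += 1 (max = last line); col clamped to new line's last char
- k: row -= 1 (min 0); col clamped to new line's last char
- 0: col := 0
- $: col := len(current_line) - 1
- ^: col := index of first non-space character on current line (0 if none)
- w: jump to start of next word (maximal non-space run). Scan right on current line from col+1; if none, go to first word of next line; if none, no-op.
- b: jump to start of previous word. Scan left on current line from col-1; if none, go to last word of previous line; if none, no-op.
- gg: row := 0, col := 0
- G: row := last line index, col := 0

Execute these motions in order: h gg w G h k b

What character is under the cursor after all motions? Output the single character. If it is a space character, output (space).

After 1 (h): row=0 col=0 char='n'
After 2 (gg): row=0 col=0 char='n'
After 3 (w): row=0 col=6 char='t'
After 4 (G): row=5 col=0 char='_'
After 5 (h): row=5 col=0 char='_'
After 6 (k): row=4 col=0 char='g'
After 7 (b): row=3 col=6 char='t'

Answer: t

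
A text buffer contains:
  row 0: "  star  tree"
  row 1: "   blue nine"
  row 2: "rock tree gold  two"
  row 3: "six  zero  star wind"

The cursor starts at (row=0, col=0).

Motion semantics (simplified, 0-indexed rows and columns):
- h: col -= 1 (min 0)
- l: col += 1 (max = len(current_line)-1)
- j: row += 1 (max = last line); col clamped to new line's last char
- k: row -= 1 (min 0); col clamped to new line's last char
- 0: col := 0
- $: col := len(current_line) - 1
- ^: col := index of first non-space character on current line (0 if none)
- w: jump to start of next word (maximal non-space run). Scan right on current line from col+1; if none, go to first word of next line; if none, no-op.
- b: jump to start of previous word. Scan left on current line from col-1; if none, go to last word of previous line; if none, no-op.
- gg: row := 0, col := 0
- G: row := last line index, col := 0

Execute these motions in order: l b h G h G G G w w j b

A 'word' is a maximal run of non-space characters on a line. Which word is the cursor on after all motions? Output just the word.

After 1 (l): row=0 col=1 char='_'
After 2 (b): row=0 col=1 char='_'
After 3 (h): row=0 col=0 char='_'
After 4 (G): row=3 col=0 char='s'
After 5 (h): row=3 col=0 char='s'
After 6 (G): row=3 col=0 char='s'
After 7 (G): row=3 col=0 char='s'
After 8 (G): row=3 col=0 char='s'
After 9 (w): row=3 col=5 char='z'
After 10 (w): row=3 col=11 char='s'
After 11 (j): row=3 col=11 char='s'
After 12 (b): row=3 col=5 char='z'

Answer: zero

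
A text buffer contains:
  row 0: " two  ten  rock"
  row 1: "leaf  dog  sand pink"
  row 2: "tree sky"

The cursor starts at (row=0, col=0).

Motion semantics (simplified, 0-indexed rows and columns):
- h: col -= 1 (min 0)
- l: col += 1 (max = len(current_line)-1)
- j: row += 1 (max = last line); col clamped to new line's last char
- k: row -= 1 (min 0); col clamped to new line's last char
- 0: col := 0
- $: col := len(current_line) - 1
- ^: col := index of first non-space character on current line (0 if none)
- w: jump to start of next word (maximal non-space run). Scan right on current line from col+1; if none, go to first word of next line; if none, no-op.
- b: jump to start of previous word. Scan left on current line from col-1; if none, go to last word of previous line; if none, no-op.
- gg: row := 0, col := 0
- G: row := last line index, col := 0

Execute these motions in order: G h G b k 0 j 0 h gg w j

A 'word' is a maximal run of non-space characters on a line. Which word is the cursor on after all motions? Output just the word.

Answer: leaf

Derivation:
After 1 (G): row=2 col=0 char='t'
After 2 (h): row=2 col=0 char='t'
After 3 (G): row=2 col=0 char='t'
After 4 (b): row=1 col=16 char='p'
After 5 (k): row=0 col=14 char='k'
After 6 (0): row=0 col=0 char='_'
After 7 (j): row=1 col=0 char='l'
After 8 (0): row=1 col=0 char='l'
After 9 (h): row=1 col=0 char='l'
After 10 (gg): row=0 col=0 char='_'
After 11 (w): row=0 col=1 char='t'
After 12 (j): row=1 col=1 char='e'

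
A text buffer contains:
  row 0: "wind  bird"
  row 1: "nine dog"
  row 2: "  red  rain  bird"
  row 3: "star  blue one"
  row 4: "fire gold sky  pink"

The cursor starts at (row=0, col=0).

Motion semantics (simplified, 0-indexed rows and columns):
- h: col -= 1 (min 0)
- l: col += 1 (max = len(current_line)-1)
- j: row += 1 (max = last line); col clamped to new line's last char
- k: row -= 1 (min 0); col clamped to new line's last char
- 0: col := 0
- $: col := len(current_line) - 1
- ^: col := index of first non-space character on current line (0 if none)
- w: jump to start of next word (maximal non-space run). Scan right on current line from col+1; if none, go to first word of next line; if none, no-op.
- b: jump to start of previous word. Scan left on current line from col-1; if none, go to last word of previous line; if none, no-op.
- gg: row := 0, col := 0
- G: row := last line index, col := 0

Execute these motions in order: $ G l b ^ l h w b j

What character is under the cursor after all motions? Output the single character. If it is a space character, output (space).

Answer: f

Derivation:
After 1 ($): row=0 col=9 char='d'
After 2 (G): row=4 col=0 char='f'
After 3 (l): row=4 col=1 char='i'
After 4 (b): row=4 col=0 char='f'
After 5 (^): row=4 col=0 char='f'
After 6 (l): row=4 col=1 char='i'
After 7 (h): row=4 col=0 char='f'
After 8 (w): row=4 col=5 char='g'
After 9 (b): row=4 col=0 char='f'
After 10 (j): row=4 col=0 char='f'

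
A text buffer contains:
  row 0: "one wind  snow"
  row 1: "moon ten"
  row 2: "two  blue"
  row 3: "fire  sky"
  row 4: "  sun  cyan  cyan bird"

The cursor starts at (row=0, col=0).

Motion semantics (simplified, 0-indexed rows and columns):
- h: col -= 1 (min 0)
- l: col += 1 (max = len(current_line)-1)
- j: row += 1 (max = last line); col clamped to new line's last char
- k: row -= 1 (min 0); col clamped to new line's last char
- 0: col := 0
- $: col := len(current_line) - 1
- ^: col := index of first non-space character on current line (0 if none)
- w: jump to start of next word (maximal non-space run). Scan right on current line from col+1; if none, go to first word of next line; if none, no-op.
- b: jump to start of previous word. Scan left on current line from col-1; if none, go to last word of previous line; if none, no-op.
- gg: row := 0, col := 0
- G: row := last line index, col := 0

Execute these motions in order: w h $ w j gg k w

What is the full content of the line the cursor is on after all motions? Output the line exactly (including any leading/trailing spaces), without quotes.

After 1 (w): row=0 col=4 char='w'
After 2 (h): row=0 col=3 char='_'
After 3 ($): row=0 col=13 char='w'
After 4 (w): row=1 col=0 char='m'
After 5 (j): row=2 col=0 char='t'
After 6 (gg): row=0 col=0 char='o'
After 7 (k): row=0 col=0 char='o'
After 8 (w): row=0 col=4 char='w'

Answer: one wind  snow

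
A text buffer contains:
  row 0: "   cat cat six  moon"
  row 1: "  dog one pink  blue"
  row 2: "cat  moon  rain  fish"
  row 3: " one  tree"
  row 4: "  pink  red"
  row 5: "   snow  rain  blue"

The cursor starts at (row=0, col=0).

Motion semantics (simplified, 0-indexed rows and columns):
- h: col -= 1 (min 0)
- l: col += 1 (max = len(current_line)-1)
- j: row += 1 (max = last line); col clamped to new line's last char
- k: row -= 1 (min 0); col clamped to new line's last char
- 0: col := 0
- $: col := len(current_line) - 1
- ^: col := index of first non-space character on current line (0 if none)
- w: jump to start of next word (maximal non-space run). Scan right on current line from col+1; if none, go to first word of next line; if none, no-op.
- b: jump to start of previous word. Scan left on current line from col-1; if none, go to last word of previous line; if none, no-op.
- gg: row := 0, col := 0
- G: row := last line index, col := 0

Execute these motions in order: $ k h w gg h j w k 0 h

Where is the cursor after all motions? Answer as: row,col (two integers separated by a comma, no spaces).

Answer: 0,0

Derivation:
After 1 ($): row=0 col=19 char='n'
After 2 (k): row=0 col=19 char='n'
After 3 (h): row=0 col=18 char='o'
After 4 (w): row=1 col=2 char='d'
After 5 (gg): row=0 col=0 char='_'
After 6 (h): row=0 col=0 char='_'
After 7 (j): row=1 col=0 char='_'
After 8 (w): row=1 col=2 char='d'
After 9 (k): row=0 col=2 char='_'
After 10 (0): row=0 col=0 char='_'
After 11 (h): row=0 col=0 char='_'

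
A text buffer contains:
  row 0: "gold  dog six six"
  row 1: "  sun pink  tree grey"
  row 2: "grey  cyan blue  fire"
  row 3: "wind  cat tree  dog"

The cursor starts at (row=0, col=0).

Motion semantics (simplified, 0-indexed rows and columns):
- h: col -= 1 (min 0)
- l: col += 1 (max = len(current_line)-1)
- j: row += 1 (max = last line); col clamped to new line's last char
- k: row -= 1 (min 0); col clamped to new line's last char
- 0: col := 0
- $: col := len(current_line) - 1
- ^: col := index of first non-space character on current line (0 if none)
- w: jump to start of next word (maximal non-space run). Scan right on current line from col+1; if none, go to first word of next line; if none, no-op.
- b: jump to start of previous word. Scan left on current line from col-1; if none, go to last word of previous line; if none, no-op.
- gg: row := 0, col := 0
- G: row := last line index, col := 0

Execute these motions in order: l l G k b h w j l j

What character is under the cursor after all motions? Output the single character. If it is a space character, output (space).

After 1 (l): row=0 col=1 char='o'
After 2 (l): row=0 col=2 char='l'
After 3 (G): row=3 col=0 char='w'
After 4 (k): row=2 col=0 char='g'
After 5 (b): row=1 col=17 char='g'
After 6 (h): row=1 col=16 char='_'
After 7 (w): row=1 col=17 char='g'
After 8 (j): row=2 col=17 char='f'
After 9 (l): row=2 col=18 char='i'
After 10 (j): row=3 col=18 char='g'

Answer: g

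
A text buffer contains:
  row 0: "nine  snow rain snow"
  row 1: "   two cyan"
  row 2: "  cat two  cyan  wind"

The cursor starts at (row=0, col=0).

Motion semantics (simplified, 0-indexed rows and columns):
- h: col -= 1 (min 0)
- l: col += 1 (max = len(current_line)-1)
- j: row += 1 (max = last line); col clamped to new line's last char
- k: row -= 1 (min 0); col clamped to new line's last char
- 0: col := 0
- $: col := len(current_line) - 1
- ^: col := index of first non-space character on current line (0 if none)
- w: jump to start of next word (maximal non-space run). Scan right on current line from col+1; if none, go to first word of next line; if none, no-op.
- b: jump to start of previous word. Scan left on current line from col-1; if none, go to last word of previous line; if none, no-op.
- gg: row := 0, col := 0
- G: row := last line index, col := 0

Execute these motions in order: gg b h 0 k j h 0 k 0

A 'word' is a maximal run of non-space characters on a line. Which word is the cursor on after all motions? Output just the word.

Answer: nine

Derivation:
After 1 (gg): row=0 col=0 char='n'
After 2 (b): row=0 col=0 char='n'
After 3 (h): row=0 col=0 char='n'
After 4 (0): row=0 col=0 char='n'
After 5 (k): row=0 col=0 char='n'
After 6 (j): row=1 col=0 char='_'
After 7 (h): row=1 col=0 char='_'
After 8 (0): row=1 col=0 char='_'
After 9 (k): row=0 col=0 char='n'
After 10 (0): row=0 col=0 char='n'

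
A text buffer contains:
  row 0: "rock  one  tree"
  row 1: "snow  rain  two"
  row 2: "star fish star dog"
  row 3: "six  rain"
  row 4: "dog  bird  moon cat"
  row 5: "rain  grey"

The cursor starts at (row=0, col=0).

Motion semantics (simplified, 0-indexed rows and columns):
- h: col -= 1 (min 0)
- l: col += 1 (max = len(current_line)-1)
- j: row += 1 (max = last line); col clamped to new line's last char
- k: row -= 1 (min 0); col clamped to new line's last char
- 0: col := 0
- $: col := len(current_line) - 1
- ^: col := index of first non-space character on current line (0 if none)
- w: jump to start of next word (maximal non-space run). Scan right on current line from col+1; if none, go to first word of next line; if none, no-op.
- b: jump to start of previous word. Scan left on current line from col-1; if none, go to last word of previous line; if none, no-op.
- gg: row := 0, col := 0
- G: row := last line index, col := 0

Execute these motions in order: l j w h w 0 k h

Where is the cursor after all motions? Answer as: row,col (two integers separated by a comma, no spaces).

After 1 (l): row=0 col=1 char='o'
After 2 (j): row=1 col=1 char='n'
After 3 (w): row=1 col=6 char='r'
After 4 (h): row=1 col=5 char='_'
After 5 (w): row=1 col=6 char='r'
After 6 (0): row=1 col=0 char='s'
After 7 (k): row=0 col=0 char='r'
After 8 (h): row=0 col=0 char='r'

Answer: 0,0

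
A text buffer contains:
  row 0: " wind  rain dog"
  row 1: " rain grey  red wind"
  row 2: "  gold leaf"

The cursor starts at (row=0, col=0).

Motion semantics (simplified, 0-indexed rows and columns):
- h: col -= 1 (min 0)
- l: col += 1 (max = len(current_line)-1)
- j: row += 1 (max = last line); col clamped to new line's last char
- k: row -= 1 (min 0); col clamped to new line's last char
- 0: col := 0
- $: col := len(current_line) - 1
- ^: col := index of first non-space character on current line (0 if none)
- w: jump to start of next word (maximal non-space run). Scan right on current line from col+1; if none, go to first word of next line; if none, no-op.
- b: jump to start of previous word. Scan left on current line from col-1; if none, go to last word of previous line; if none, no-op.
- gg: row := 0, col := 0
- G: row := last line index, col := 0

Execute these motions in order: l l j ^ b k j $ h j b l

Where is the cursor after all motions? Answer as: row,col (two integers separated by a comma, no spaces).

Answer: 2,8

Derivation:
After 1 (l): row=0 col=1 char='w'
After 2 (l): row=0 col=2 char='i'
After 3 (j): row=1 col=2 char='a'
After 4 (^): row=1 col=1 char='r'
After 5 (b): row=0 col=12 char='d'
After 6 (k): row=0 col=12 char='d'
After 7 (j): row=1 col=12 char='r'
After 8 ($): row=1 col=19 char='d'
After 9 (h): row=1 col=18 char='n'
After 10 (j): row=2 col=10 char='f'
After 11 (b): row=2 col=7 char='l'
After 12 (l): row=2 col=8 char='e'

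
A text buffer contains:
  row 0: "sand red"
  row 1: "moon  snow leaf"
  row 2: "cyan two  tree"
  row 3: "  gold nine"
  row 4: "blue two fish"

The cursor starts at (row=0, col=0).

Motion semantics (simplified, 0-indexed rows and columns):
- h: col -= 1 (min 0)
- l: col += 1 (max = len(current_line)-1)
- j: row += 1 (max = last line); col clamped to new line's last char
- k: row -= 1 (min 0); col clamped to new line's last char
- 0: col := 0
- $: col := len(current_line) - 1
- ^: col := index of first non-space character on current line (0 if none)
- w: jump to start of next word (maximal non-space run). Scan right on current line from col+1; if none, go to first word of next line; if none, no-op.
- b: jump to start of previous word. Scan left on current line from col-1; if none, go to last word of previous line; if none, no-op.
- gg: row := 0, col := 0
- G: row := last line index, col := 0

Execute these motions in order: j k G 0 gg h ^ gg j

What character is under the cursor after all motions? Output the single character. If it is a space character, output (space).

Answer: m

Derivation:
After 1 (j): row=1 col=0 char='m'
After 2 (k): row=0 col=0 char='s'
After 3 (G): row=4 col=0 char='b'
After 4 (0): row=4 col=0 char='b'
After 5 (gg): row=0 col=0 char='s'
After 6 (h): row=0 col=0 char='s'
After 7 (^): row=0 col=0 char='s'
After 8 (gg): row=0 col=0 char='s'
After 9 (j): row=1 col=0 char='m'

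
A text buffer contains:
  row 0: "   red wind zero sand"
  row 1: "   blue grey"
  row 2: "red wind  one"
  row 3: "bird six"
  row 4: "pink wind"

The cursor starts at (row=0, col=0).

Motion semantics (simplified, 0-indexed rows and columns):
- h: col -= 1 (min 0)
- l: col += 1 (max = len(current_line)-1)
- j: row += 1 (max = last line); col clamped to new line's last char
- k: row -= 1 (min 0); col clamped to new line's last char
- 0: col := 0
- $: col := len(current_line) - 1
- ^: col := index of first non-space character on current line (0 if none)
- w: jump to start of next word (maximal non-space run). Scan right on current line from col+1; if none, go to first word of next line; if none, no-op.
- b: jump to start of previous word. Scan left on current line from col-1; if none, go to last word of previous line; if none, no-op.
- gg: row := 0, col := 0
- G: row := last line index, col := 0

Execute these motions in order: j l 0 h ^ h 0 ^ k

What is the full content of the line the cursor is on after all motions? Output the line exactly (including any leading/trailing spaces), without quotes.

After 1 (j): row=1 col=0 char='_'
After 2 (l): row=1 col=1 char='_'
After 3 (0): row=1 col=0 char='_'
After 4 (h): row=1 col=0 char='_'
After 5 (^): row=1 col=3 char='b'
After 6 (h): row=1 col=2 char='_'
After 7 (0): row=1 col=0 char='_'
After 8 (^): row=1 col=3 char='b'
After 9 (k): row=0 col=3 char='r'

Answer:    red wind zero sand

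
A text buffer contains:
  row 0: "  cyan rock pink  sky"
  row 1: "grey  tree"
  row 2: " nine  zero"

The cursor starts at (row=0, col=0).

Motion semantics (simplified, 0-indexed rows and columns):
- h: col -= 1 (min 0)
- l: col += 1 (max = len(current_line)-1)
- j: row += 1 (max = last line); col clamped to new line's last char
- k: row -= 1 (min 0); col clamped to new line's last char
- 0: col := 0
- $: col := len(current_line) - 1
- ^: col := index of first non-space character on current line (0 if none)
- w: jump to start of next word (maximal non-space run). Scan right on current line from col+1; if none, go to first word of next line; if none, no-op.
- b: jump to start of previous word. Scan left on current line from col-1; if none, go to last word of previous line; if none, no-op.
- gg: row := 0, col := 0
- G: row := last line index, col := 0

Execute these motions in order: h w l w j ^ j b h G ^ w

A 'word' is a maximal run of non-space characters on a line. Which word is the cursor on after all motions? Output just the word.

Answer: zero

Derivation:
After 1 (h): row=0 col=0 char='_'
After 2 (w): row=0 col=2 char='c'
After 3 (l): row=0 col=3 char='y'
After 4 (w): row=0 col=7 char='r'
After 5 (j): row=1 col=7 char='r'
After 6 (^): row=1 col=0 char='g'
After 7 (j): row=2 col=0 char='_'
After 8 (b): row=1 col=6 char='t'
After 9 (h): row=1 col=5 char='_'
After 10 (G): row=2 col=0 char='_'
After 11 (^): row=2 col=1 char='n'
After 12 (w): row=2 col=7 char='z'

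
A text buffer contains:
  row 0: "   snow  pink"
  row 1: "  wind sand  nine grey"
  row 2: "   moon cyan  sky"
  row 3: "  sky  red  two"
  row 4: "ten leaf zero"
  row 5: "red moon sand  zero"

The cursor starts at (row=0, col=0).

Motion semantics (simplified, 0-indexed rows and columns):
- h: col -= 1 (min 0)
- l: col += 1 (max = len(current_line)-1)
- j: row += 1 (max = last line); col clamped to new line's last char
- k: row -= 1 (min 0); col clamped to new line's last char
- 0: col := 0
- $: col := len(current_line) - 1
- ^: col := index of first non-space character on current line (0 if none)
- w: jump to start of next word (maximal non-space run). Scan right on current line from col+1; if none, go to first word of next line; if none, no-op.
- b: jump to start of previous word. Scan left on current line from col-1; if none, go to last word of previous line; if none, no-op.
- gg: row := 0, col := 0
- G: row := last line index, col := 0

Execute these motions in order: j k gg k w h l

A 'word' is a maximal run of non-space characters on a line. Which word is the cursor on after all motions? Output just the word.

Answer: snow

Derivation:
After 1 (j): row=1 col=0 char='_'
After 2 (k): row=0 col=0 char='_'
After 3 (gg): row=0 col=0 char='_'
After 4 (k): row=0 col=0 char='_'
After 5 (w): row=0 col=3 char='s'
After 6 (h): row=0 col=2 char='_'
After 7 (l): row=0 col=3 char='s'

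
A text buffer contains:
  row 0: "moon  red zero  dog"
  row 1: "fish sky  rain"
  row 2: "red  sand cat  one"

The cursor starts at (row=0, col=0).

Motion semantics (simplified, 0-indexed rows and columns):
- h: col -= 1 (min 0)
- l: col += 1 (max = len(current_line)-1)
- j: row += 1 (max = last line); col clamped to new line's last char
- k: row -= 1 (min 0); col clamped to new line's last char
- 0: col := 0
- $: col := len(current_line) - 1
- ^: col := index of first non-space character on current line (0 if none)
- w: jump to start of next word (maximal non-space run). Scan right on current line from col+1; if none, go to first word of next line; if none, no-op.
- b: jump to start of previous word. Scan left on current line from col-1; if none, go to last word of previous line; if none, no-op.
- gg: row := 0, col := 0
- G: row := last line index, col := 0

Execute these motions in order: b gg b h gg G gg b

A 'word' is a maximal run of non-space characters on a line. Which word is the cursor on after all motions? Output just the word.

After 1 (b): row=0 col=0 char='m'
After 2 (gg): row=0 col=0 char='m'
After 3 (b): row=0 col=0 char='m'
After 4 (h): row=0 col=0 char='m'
After 5 (gg): row=0 col=0 char='m'
After 6 (G): row=2 col=0 char='r'
After 7 (gg): row=0 col=0 char='m'
After 8 (b): row=0 col=0 char='m'

Answer: moon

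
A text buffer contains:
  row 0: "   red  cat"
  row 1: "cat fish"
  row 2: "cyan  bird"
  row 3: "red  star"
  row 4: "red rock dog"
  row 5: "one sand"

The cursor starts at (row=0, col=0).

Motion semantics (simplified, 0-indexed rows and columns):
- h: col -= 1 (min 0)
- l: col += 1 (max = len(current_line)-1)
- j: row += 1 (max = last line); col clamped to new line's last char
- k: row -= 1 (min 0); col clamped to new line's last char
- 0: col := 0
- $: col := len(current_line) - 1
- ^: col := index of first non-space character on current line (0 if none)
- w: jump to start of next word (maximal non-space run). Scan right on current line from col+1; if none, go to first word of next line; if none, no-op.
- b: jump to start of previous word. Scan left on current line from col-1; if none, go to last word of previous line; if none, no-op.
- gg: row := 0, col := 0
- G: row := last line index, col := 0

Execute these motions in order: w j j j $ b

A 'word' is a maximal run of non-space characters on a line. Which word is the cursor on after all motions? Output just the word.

After 1 (w): row=0 col=3 char='r'
After 2 (j): row=1 col=3 char='_'
After 3 (j): row=2 col=3 char='n'
After 4 (j): row=3 col=3 char='_'
After 5 ($): row=3 col=8 char='r'
After 6 (b): row=3 col=5 char='s'

Answer: star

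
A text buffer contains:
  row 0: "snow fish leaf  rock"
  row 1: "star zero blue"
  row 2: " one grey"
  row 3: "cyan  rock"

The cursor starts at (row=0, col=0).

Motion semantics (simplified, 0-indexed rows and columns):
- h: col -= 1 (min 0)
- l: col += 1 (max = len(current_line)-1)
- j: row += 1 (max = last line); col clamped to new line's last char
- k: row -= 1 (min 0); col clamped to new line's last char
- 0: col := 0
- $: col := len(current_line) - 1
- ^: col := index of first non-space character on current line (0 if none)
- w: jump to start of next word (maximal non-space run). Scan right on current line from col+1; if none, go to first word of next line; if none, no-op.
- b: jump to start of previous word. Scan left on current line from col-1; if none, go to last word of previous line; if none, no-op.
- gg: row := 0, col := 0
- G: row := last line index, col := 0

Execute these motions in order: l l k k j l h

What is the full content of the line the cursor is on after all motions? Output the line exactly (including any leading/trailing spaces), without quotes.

After 1 (l): row=0 col=1 char='n'
After 2 (l): row=0 col=2 char='o'
After 3 (k): row=0 col=2 char='o'
After 4 (k): row=0 col=2 char='o'
After 5 (j): row=1 col=2 char='a'
After 6 (l): row=1 col=3 char='r'
After 7 (h): row=1 col=2 char='a'

Answer: star zero blue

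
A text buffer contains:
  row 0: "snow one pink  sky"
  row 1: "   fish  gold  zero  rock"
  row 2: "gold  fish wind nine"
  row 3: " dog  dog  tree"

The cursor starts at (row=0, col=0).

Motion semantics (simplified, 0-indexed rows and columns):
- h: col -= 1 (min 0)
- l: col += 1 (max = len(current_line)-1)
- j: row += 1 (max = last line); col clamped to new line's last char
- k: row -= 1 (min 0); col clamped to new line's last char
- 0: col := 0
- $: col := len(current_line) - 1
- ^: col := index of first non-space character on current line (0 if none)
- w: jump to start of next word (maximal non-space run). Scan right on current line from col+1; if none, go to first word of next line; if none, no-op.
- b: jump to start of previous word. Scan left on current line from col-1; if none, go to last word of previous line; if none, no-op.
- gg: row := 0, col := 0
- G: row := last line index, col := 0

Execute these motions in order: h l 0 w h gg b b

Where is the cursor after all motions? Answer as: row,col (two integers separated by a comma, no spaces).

Answer: 0,0

Derivation:
After 1 (h): row=0 col=0 char='s'
After 2 (l): row=0 col=1 char='n'
After 3 (0): row=0 col=0 char='s'
After 4 (w): row=0 col=5 char='o'
After 5 (h): row=0 col=4 char='_'
After 6 (gg): row=0 col=0 char='s'
After 7 (b): row=0 col=0 char='s'
After 8 (b): row=0 col=0 char='s'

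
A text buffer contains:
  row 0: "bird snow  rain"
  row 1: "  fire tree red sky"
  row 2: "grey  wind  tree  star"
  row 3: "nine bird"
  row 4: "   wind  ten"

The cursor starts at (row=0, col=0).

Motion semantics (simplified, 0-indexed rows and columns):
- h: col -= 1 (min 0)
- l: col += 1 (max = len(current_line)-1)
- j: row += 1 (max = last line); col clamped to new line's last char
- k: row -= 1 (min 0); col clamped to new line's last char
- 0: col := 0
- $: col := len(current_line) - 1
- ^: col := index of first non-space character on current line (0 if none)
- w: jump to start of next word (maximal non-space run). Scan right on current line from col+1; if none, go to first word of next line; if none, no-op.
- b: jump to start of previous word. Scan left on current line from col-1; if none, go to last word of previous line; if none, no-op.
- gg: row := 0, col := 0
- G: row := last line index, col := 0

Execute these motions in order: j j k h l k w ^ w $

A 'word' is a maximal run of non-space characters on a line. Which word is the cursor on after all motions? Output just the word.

Answer: rain

Derivation:
After 1 (j): row=1 col=0 char='_'
After 2 (j): row=2 col=0 char='g'
After 3 (k): row=1 col=0 char='_'
After 4 (h): row=1 col=0 char='_'
After 5 (l): row=1 col=1 char='_'
After 6 (k): row=0 col=1 char='i'
After 7 (w): row=0 col=5 char='s'
After 8 (^): row=0 col=0 char='b'
After 9 (w): row=0 col=5 char='s'
After 10 ($): row=0 col=14 char='n'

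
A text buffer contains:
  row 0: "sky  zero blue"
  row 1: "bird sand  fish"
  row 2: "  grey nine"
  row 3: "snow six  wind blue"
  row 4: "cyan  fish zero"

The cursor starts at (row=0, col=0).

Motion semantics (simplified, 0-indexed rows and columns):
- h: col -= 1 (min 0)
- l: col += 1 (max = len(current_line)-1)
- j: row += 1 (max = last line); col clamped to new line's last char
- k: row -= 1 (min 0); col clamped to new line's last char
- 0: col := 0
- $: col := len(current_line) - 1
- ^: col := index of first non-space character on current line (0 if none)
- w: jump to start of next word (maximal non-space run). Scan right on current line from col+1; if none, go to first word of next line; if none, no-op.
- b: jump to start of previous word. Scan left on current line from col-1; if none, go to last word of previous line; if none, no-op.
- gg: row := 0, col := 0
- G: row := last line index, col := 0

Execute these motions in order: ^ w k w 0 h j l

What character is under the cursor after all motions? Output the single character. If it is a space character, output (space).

Answer: i

Derivation:
After 1 (^): row=0 col=0 char='s'
After 2 (w): row=0 col=5 char='z'
After 3 (k): row=0 col=5 char='z'
After 4 (w): row=0 col=10 char='b'
After 5 (0): row=0 col=0 char='s'
After 6 (h): row=0 col=0 char='s'
After 7 (j): row=1 col=0 char='b'
After 8 (l): row=1 col=1 char='i'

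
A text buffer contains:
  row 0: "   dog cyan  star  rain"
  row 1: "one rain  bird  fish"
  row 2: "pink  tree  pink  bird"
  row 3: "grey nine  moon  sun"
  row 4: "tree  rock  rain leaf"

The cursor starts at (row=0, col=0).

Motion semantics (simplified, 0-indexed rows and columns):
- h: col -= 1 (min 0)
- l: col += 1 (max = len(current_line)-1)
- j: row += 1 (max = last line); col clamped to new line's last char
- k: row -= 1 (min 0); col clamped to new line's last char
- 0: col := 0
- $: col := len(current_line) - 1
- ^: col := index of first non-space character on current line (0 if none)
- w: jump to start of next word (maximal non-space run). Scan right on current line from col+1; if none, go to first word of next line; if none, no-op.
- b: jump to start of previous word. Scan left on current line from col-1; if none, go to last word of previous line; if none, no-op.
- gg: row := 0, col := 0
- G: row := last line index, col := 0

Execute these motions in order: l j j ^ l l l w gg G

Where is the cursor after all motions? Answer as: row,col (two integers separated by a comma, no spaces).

Answer: 4,0

Derivation:
After 1 (l): row=0 col=1 char='_'
After 2 (j): row=1 col=1 char='n'
After 3 (j): row=2 col=1 char='i'
After 4 (^): row=2 col=0 char='p'
After 5 (l): row=2 col=1 char='i'
After 6 (l): row=2 col=2 char='n'
After 7 (l): row=2 col=3 char='k'
After 8 (w): row=2 col=6 char='t'
After 9 (gg): row=0 col=0 char='_'
After 10 (G): row=4 col=0 char='t'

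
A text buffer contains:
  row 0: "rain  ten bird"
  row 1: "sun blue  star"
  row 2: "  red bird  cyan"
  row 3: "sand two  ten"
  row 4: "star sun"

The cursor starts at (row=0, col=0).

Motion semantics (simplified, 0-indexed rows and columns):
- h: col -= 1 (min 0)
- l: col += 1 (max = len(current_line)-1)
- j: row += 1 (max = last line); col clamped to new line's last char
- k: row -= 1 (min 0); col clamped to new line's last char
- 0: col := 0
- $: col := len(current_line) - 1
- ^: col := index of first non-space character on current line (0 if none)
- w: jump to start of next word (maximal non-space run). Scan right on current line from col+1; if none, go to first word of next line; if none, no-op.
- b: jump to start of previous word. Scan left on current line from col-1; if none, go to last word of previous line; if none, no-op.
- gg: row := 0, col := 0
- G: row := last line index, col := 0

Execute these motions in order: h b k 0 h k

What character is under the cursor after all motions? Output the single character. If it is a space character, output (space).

After 1 (h): row=0 col=0 char='r'
After 2 (b): row=0 col=0 char='r'
After 3 (k): row=0 col=0 char='r'
After 4 (0): row=0 col=0 char='r'
After 5 (h): row=0 col=0 char='r'
After 6 (k): row=0 col=0 char='r'

Answer: r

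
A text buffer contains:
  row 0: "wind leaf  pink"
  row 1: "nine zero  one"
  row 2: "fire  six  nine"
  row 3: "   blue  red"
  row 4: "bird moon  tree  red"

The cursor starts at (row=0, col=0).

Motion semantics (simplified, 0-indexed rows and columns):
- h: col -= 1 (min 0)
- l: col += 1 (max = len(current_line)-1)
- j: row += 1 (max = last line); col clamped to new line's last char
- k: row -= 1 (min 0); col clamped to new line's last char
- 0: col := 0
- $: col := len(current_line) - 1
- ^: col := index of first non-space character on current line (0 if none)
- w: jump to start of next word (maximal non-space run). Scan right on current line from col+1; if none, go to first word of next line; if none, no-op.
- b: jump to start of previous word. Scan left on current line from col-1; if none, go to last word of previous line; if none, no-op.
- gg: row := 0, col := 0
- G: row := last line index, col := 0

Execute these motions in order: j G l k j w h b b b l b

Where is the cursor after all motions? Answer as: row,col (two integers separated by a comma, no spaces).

After 1 (j): row=1 col=0 char='n'
After 2 (G): row=4 col=0 char='b'
After 3 (l): row=4 col=1 char='i'
After 4 (k): row=3 col=1 char='_'
After 5 (j): row=4 col=1 char='i'
After 6 (w): row=4 col=5 char='m'
After 7 (h): row=4 col=4 char='_'
After 8 (b): row=4 col=0 char='b'
After 9 (b): row=3 col=9 char='r'
After 10 (b): row=3 col=3 char='b'
After 11 (l): row=3 col=4 char='l'
After 12 (b): row=3 col=3 char='b'

Answer: 3,3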